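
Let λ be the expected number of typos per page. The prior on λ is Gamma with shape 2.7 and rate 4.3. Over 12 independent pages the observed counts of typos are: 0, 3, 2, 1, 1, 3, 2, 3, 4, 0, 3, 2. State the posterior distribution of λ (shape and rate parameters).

The Poisson likelihood adds the total count to the shape and the number of exposure periods to the rate. Here ∑xᵢ = 24 and n = 12, so shape 2.7→26.7 and rate 4.3→16.3.

Posterior: Gamma(shape=26.7, rate=16.3)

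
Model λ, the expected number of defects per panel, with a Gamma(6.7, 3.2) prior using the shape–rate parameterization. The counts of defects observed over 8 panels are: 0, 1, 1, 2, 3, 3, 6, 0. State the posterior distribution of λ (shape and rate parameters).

Posterior: Gamma(shape=22.7, rate=11.2)

The Poisson likelihood adds the total count to the shape and the number of exposure periods to the rate. Here ∑xᵢ = 16 and n = 8, so shape 6.7→22.7 and rate 3.2→11.2.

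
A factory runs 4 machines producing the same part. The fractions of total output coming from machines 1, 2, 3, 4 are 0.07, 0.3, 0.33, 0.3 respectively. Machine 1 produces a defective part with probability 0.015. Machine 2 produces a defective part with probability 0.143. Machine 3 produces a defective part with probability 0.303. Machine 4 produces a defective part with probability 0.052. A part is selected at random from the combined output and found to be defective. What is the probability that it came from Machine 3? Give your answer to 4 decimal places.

Posterior probability ≈ 0.6267

Tabulate prior·likelihood by source: [1] prior 0.07, lik 0.015, product 0.001050; [2] prior 0.3, lik 0.143, product 0.04290; [3] prior 0.33, lik 0.303, product 0.09999; [4] prior 0.3, lik 0.052, product 0.01560.
Normalizing constant = 0.15954; the posterior for Machine 3 is its product over the sum, 0.09999/0.15954 = 0.6267.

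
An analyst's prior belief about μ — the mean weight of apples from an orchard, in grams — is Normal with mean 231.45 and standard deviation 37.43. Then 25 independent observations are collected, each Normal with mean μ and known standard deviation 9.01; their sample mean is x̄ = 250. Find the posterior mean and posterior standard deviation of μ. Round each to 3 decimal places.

Prior precision 1/τ₀² = 1/37.43² = 0.00071377; data precision n/σ² = 25/9.01² = 0.307957.
Posterior precision = 0.00071377 + 0.307957 = 0.308671, giving posterior SD = 1/√0.308671 = 1.800.
Posterior mean = (0.00071377·231.45 + 0.307957·250) / 0.308671 = 249.957.

Posterior mean ≈ 249.957; posterior SD ≈ 1.800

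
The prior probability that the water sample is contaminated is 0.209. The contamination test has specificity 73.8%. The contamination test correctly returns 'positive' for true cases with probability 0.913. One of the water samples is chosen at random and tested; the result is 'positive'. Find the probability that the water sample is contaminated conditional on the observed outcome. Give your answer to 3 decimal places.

P(H | E) ≈ 0.479

Write H for 'the water sample is contaminated'. Prior odds H:¬H = 0.209/0.791 = 0.26422. For the 'positive' outcome, the likelihood ratio is 0.913/0.262 = 3.4847.
Posterior odds = 0.26422 × 3.4847 = 0.92074, so P(H|E) = 0.92074/(1+0.92074) = 0.479.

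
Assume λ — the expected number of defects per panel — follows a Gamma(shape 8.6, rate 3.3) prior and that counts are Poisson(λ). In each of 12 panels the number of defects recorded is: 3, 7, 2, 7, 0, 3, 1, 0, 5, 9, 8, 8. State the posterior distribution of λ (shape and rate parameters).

Posterior: Gamma(shape=61.6, rate=15.3)

The Poisson likelihood adds the total count to the shape and the number of exposure periods to the rate. Here ∑xᵢ = 53 and n = 12, so shape 8.6→61.6 and rate 3.3→15.3.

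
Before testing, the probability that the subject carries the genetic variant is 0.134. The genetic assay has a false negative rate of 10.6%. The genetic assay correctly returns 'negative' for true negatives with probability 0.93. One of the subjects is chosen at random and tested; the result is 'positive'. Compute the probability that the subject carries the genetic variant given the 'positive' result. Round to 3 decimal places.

Write H for 'the subject carries the genetic variant'. Prior odds H:¬H = 0.134/0.866 = 0.15473. For the 'positive' outcome, the likelihood ratio is 0.894/0.07 = 12.771.
Posterior odds = 0.15473 × 12.771 = 1.9762, so P(H|E) = 1.9762/(1+1.9762) = 0.664.

P(H | E) ≈ 0.664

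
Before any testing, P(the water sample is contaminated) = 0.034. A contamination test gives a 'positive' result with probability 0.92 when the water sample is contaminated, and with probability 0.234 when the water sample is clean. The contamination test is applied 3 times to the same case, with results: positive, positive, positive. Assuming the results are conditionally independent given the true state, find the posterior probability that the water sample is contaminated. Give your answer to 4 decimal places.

Posterior P(H) ≈ 0.6814

With H the event that the water sample is contaminated, the joint likelihood of the observed sequence is P(data|H) = 0.92·0.92·0.92 = 0.77869 and P(data|¬H) = 0.234·0.234·0.234 = 0.012813.
Bayes: P(H|data) = 0.034·0.77869 / (0.034·0.77869 + 0.966·0.012813) = 0.026475/0.038853 = 0.6814.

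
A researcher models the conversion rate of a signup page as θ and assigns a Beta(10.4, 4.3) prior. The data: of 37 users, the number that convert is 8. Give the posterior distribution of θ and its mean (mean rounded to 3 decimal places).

Posterior: Beta(18.4, 33.3); mean ≈ 0.356

Observing 8 successes and 29 failures updates Beta(10.4, 4.3) by adding the success and failure counts to the two shape parameters: α = 10.4+8 = 18.4, β = 4.3+29 = 33.3.
Posterior mean = α/(α+β) = 18.4/51.7 = 0.356.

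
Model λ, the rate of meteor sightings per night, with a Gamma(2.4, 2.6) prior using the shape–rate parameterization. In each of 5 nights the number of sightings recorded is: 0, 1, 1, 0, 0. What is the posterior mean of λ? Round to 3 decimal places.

The Poisson likelihood adds the total count to the shape and the number of exposure periods to the rate. Here ∑xᵢ = 2 and n = 5, so shape 2.4→4.4 and rate 2.6→7.6.
Posterior mean = shape/rate = 4.4/7.6 = 0.579.

Posterior mean ≈ 0.579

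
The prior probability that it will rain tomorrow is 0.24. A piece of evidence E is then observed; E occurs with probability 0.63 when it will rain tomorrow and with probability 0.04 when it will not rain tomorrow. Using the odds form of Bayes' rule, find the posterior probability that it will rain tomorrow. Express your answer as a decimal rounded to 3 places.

Prior odds = 0.24/(1−0.24) = 0.31579. In log-odds, ln(0.31579) = -1.1527.
Add log likelihood ratio: ln(15.750) = 2.7568.
Posterior log-odds = 1.6042, so posterior odds = exp(1.6042) = 4.9737. Converting, P(H|E) = 4.9737/5.9737 = 0.833.

Posterior probability ≈ 0.833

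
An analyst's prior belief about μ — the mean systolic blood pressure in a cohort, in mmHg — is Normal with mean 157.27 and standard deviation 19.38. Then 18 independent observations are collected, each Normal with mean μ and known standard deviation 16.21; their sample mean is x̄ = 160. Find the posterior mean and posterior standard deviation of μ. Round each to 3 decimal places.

With known σ, the Normal prior is conjugate. Weight on the data is w = (n/σ²)/(n/σ² + 1/τ₀²) = 0.0685025/(0.0685025+0.00266252) = 0.96259.
Posterior mean = w·x̄ + (1−w)·μ₀ = 0.96259·160 + 0.037413·157.27 = 159.898. Posterior variance = 1/(0.0685025+0.00266252) = 14.0518, so SD = 3.749.

Posterior mean ≈ 159.898; posterior SD ≈ 3.749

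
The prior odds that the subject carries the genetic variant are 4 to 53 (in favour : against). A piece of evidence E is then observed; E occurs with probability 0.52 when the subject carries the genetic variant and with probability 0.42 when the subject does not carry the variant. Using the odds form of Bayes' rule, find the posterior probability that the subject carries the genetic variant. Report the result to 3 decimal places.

Posterior probability ≈ 0.085

Prior odds = 4/53 = 0.075472. In log-odds, ln(0.075472) = -2.5840.
Add log likelihood ratio: ln(1.2381) = 0.21357.
Posterior log-odds = -2.3704, so posterior odds = exp(-2.3704) = 0.093441. Converting, P(H|E) = 0.093441/1.0934 = 0.085.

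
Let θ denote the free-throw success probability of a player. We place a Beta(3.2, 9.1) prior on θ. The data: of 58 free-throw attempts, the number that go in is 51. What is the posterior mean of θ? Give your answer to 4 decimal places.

Posterior mean ≈ 0.7710

Observing 51 successes and 7 failures updates Beta(3.2, 9.1) by adding the success and failure counts to the two shape parameters: α = 3.2+51 = 54.2, β = 9.1+7 = 16.1.
E[θ | data] = 54.2/(54.2+16.1) = 0.7710.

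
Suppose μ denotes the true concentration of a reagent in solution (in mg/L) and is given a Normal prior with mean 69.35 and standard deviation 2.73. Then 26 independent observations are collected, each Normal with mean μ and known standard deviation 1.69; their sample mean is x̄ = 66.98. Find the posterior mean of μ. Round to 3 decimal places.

With known σ, the Normal prior is conjugate. Weight on the data is w = (n/σ²)/(n/σ² + 1/τ₀²) = 9.10332/(9.10332+0.134176) = 0.98547.
Posterior mean = w·x̄ + (1−w)·μ₀ = 0.98547·66.98 + 0.014525·69.35 = 67.014.

Posterior mean ≈ 67.014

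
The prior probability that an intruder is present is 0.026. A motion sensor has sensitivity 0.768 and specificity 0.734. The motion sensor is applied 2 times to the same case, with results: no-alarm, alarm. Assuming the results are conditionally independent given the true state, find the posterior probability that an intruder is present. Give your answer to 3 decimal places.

Posterior P(H) ≈ 0.024

Let H be the event that an intruder is present; start with P(H) = 0.026. P('alarm'|H) = 0.768, P('alarm'|¬H) = 0.266.
Update on result 1 ('no-alarm'): P(H) ← 0.232·0.0260 / (0.232·0.0260 + 0.734·0.9740) = 0.0060320/0.72095 = 0.0084.
Update on result 2 ('alarm'): P(H) ← 0.768·0.0084 / (0.768·0.0084 + 0.266·0.9916) = 0.0064257/0.27020 = 0.0238.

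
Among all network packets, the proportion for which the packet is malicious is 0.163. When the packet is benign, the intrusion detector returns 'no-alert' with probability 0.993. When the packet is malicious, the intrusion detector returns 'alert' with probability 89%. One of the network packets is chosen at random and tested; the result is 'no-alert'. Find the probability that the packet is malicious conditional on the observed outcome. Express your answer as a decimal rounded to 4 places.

P(H | E) ≈ 0.0211

Let H be the event that the packet is malicious. P(H) = 0.163, so P(¬H) = 0.837. With E the 'no-alert' result, P(E|H) = 0.11 and P(E|¬H) = 0.993.
P(E) = 0.11·0.163 + 0.993·0.837 = 0.017930 + 0.83114 = 0.84907.
By Bayes' theorem, P(H|E) = 0.017930 / 0.84907 = 0.0211.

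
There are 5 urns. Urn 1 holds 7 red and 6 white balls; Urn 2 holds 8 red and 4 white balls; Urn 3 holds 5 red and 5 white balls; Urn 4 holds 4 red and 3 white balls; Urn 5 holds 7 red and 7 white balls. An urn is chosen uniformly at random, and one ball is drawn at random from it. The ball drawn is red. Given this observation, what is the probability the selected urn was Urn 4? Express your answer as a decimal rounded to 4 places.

Posterior probability ≈ 0.2058

Tabulate prior·likelihood by source: [1] prior 0.2, lik 0.5385, product 0.1077; [2] prior 0.2, lik 0.6667, product 0.1333; [3] prior 0.2, lik 0.5, product 0.1000; [4] prior 0.2, lik 0.5714, product 0.1143; [5] prior 0.2, lik 0.5, product 0.1000.
Normalizing constant = 0.55531; the posterior for Urn 4 is its product over the sum, 0.1143/0.55531 = 0.2058.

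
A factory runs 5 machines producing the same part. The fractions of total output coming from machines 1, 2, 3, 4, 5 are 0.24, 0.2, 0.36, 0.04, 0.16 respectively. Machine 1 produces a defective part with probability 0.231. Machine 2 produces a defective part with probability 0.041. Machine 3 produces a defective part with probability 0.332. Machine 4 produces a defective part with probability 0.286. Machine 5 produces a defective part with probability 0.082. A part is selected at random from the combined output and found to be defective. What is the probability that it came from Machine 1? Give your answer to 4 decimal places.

Tabulate prior·likelihood by source: [1] prior 0.24, lik 0.231, product 0.05544; [2] prior 0.2, lik 0.041, product 0.008200; [3] prior 0.36, lik 0.332, product 0.1195; [4] prior 0.04, lik 0.286, product 0.01144; [5] prior 0.16, lik 0.082, product 0.01312.
Normalizing constant = 0.20772; the posterior for Machine 1 is its product over the sum, 0.05544/0.20772 = 0.2669.

Posterior probability ≈ 0.2669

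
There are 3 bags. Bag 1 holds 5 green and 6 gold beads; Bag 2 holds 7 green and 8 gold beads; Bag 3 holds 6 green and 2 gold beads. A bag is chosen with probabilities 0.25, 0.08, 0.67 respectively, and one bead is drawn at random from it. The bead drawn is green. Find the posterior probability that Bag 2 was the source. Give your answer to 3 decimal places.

Tabulate prior·likelihood by source: [1] prior 0.25, lik 0.4545, product 0.1136; [2] prior 0.08, lik 0.4667, product 0.03733; [3] prior 0.67, lik 0.75, product 0.5025.
Normalizing constant = 0.65347; the posterior for Bag 2 is its product over the sum, 0.03733/0.65347 = 0.057.

Posterior probability ≈ 0.057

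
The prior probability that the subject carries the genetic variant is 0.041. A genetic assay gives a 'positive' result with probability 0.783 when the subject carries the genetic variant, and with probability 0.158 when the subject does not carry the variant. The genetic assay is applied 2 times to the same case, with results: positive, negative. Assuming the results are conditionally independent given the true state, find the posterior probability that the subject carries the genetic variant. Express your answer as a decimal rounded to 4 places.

Posterior P(H) ≈ 0.0518

Let H be the event that the subject carries the genetic variant; start with P(H) = 0.041. P('positive'|H) = 0.783, P('positive'|¬H) = 0.158.
Update on result 1 ('positive'): P(H) ← 0.783·0.0410 / (0.783·0.0410 + 0.158·0.9590) = 0.032103/0.18362 = 0.1748.
Update on result 2 ('negative'): P(H) ← 0.217·0.1748 / (0.217·0.1748 + 0.842·0.8252) = 0.037938/0.73273 = 0.0518.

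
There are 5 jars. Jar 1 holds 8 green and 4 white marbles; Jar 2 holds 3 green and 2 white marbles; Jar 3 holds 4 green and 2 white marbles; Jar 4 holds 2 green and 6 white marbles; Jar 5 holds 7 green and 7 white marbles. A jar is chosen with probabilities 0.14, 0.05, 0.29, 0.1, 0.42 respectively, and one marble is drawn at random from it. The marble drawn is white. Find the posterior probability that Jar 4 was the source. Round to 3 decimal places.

P(white|Jar 1) = 0.3333; P(white|Jar 2) = 0.4; P(white|Jar 3) = 0.3333; P(white|Jar 4) = 0.75; P(white|Jar 5) = 0.5.
Prior × likelihood for each source: 0.14·0.3333=0.04667, 0.05·0.4=0.02000, 0.29·0.3333=0.09667, 0.1·0.75=0.07500, 0.42·0.5=0.2100. Summing gives P(white) = 0.44833.
P(Jar 4 | white) = 0.07500 / 0.44833 = 0.167.

Posterior probability ≈ 0.167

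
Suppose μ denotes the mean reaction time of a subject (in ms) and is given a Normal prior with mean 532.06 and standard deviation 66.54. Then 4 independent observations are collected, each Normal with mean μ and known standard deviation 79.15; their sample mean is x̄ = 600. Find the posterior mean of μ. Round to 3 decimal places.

Posterior mean ≈ 582.247

With known σ, the Normal prior is conjugate. Weight on the data is w = (n/σ²)/(n/σ² + 1/τ₀²) = 0.00063850/(0.00063850+0.00022586) = 0.73870.
Posterior mean = w·x̄ + (1−w)·μ₀ = 0.73870·600 + 0.26130·532.06 = 582.247.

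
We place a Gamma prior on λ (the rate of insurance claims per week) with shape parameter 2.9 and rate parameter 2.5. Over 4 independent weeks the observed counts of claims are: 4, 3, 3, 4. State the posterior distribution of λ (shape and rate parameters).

Posterior: Gamma(shape=16.9, rate=6.5)

Total count ∑xᵢ = 14 over n = 4 weeks.
Gamma is conjugate to the Poisson likelihood: posterior is Gamma(shape = 2.9+14 = 16.9, rate = 2.5+4 = 6.5).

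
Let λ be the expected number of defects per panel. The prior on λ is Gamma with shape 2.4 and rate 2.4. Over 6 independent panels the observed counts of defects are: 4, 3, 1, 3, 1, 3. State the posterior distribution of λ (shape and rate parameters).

Total count ∑xᵢ = 15 over n = 6 panels.
Gamma is conjugate to the Poisson likelihood: posterior is Gamma(shape = 2.4+15 = 17.4, rate = 2.4+6 = 8.4).

Posterior: Gamma(shape=17.4, rate=8.4)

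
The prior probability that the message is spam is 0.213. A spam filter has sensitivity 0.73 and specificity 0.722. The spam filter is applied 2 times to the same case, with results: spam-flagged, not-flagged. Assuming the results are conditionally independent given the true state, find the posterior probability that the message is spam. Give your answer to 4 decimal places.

With H the event that the message is spam, the joint likelihood of the observed sequence is P(data|H) = 0.73·0.27 = 0.19710 and P(data|¬H) = 0.278·0.722 = 0.20072.
Bayes: P(H|data) = 0.213·0.19710 / (0.213·0.19710 + 0.787·0.20072) = 0.041982/0.19995 = 0.2100.

Posterior P(H) ≈ 0.2100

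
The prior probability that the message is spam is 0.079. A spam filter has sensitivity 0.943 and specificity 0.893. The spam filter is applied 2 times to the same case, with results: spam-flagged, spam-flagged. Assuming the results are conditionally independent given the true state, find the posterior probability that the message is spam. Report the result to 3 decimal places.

With H the event that the message is spam, the joint likelihood of the observed sequence is P(data|H) = 0.943·0.943 = 0.88925 and P(data|¬H) = 0.107·0.107 = 0.011449.
Bayes: P(H|data) = 0.079·0.88925 / (0.079·0.88925 + 0.921·0.011449) = 0.070251/0.080795 = 0.8695.

Posterior P(H) ≈ 0.869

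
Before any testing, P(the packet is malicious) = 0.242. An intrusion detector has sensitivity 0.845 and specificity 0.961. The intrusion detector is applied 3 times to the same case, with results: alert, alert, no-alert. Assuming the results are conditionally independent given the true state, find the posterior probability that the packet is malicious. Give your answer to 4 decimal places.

With H the event that the packet is malicious, the joint likelihood of the observed sequence is P(data|H) = 0.845·0.845·0.155 = 0.11067 and P(data|¬H) = 0.039·0.039·0.961 = 0.0014617.
Bayes: P(H|data) = 0.242·0.11067 / (0.242·0.11067 + 0.758·0.0014617) = 0.026783/0.027891 = 0.9603.

Posterior P(H) ≈ 0.9603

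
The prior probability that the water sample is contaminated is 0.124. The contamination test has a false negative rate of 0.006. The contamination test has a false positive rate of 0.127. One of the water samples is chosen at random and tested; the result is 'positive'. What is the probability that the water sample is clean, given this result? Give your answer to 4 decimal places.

Write H for 'the water sample is contaminated'. Prior odds H:¬H = 0.124/0.876 = 0.14155. For the 'positive' outcome, the likelihood ratio is 0.994/0.127 = 7.8268.
Posterior odds = 0.14155 × 7.8268 = 1.1079, so P(H|E) = 1.1079/(1+1.1079) = 0.5256. Then P(¬H|E) = 1 − 0.5256 = 0.4744.

P(¬H | E) ≈ 0.4744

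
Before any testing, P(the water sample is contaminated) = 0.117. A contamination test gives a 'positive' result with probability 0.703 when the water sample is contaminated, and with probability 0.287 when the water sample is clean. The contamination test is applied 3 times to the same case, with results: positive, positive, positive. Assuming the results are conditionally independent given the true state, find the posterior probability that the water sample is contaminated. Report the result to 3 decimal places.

Let H be the event that the water sample is contaminated; start with P(H) = 0.117. P('positive'|H) = 0.703, P('positive'|¬H) = 0.287.
Update on result 1 ('positive'): P(H) ← 0.703·0.1170 / (0.703·0.1170 + 0.287·0.8830) = 0.082251/0.33567 = 0.2450.
Update on result 2 ('positive'): P(H) ← 0.703·0.2450 / (0.703·0.2450 + 0.287·0.7550) = 0.17226/0.38893 = 0.4429.
Update on result 3 ('positive'): P(H) ← 0.703·0.4429 / (0.703·0.4429 + 0.287·0.5571) = 0.31136/0.47125 = 0.6607.

Posterior P(H) ≈ 0.661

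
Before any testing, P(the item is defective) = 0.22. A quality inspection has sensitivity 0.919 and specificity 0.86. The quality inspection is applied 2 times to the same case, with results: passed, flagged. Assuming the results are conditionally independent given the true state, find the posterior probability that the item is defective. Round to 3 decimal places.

Posterior P(H) ≈ 0.148

With H the event that the item is defective, the joint likelihood of the observed sequence is P(data|H) = 0.081·0.919 = 0.074439 and P(data|¬H) = 0.86·0.14 = 0.12040.
Bayes: P(H|data) = 0.22·0.074439 / (0.22·0.074439 + 0.78·0.12040) = 0.016377/0.11029 = 0.1485.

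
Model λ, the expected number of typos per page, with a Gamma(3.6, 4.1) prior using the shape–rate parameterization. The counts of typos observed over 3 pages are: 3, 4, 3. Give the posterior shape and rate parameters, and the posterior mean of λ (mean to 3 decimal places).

The Poisson likelihood adds the total count to the shape and the number of exposure periods to the rate. Here ∑xᵢ = 10 and n = 3, so shape 3.6→13.6 and rate 4.1→7.1.
E[λ | data] = 13.6/7.1 = 1.915.

Posterior: Gamma(shape=13.6, rate=7.1); mean ≈ 1.915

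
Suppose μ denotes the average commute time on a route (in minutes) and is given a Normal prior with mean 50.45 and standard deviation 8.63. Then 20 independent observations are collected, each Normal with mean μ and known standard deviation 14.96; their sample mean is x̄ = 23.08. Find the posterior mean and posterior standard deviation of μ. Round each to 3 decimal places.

Posterior mean ≈ 26.655; posterior SD ≈ 3.119

With known σ, the Normal prior is conjugate. Weight on the data is w = (n/σ²)/(n/σ² + 1/τ₀²) = 0.0893649/(0.0893649+0.0134270) = 0.86938.
Posterior mean = w·x̄ + (1−w)·μ₀ = 0.86938·23.08 + 0.13062·50.45 = 26.655. Posterior variance = 1/(0.0893649+0.0134270) = 9.72840, so SD = 3.119.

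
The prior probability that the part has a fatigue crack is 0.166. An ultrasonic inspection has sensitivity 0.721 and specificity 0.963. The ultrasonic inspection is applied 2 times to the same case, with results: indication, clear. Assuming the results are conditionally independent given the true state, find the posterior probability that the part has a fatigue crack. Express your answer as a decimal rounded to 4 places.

Let H be the event that the part has a fatigue crack; start with P(H) = 0.166. P('indication'|H) = 0.721, P('indication'|¬H) = 0.037.
Update on result 1 ('indication'): P(H) ← 0.721·0.1660 / (0.721·0.1660 + 0.037·0.8340) = 0.11969/0.15054 = 0.7950.
Update on result 2 ('clear'): P(H) ← 0.279·0.7950 / (0.279·0.7950 + 0.963·0.2050) = 0.22181/0.41920 = 0.5291.

Posterior P(H) ≈ 0.5291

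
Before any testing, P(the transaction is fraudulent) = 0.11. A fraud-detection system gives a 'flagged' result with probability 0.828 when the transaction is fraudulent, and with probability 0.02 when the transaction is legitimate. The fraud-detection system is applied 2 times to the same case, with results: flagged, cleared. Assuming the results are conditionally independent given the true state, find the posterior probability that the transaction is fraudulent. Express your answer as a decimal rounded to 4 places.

With H the event that the transaction is fraudulent, the joint likelihood of the observed sequence is P(data|H) = 0.828·0.172 = 0.14242 and P(data|¬H) = 0.02·0.98 = 0.019600.
Bayes: P(H|data) = 0.11·0.14242 / (0.11·0.14242 + 0.89·0.019600) = 0.015666/0.033110 = 0.4731.

Posterior P(H) ≈ 0.4731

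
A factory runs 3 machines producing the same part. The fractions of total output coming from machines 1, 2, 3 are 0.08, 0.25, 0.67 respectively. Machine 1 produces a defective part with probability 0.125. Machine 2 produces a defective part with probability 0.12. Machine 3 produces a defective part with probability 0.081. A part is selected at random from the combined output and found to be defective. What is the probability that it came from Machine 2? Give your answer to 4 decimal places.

Posterior probability ≈ 0.3182

Tabulate prior·likelihood by source: [1] prior 0.08, lik 0.125, product 0.01000; [2] prior 0.25, lik 0.12, product 0.03000; [3] prior 0.67, lik 0.081, product 0.05427.
Normalizing constant = 0.094270; the posterior for Machine 2 is its product over the sum, 0.03000/0.094270 = 0.3182.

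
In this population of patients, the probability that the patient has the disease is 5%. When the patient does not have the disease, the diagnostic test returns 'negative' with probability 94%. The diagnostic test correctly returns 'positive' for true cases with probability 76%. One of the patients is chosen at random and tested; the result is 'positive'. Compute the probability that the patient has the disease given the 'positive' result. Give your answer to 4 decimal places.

P(H | E) ≈ 0.4000

Let H be the event that the patient has the disease. P(H) = 0.05, so P(¬H) = 0.95. With E the 'positive' result, P(E|H) = 0.76 and P(E|¬H) = 0.06.
P(E) = 0.76·0.05 + 0.06·0.95 = 0.038000 + 0.057000 = 0.095000.
By Bayes' theorem, P(H|E) = 0.038000 / 0.095000 = 0.4000.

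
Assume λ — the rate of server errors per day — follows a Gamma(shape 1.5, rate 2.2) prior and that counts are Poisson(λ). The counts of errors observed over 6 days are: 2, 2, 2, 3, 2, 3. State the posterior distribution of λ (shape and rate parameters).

Total count ∑xᵢ = 14 over n = 6 days.
Gamma is conjugate to the Poisson likelihood: posterior is Gamma(shape = 1.5+14 = 15.5, rate = 2.2+6 = 8.2).

Posterior: Gamma(shape=15.5, rate=8.2)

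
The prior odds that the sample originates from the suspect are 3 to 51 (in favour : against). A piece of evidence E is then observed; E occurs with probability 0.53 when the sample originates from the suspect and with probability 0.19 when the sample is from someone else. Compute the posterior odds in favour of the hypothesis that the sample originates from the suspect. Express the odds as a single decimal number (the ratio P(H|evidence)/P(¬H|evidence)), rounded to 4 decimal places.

Prior odds = 3/51 = 0.058824.
Likelihood ratio for E = 0.53/0.19 = 2.7895.
Posterior odds = prior odds × LR = 0.16409.

Posterior odds ≈ 0.1641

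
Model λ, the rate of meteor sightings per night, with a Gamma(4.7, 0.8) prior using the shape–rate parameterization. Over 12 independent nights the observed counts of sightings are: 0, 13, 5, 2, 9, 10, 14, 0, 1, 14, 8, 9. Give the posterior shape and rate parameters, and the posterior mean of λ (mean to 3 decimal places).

The Poisson likelihood adds the total count to the shape and the number of exposure periods to the rate. Here ∑xᵢ = 85 and n = 12, so shape 4.7→89.7 and rate 0.8→12.8.
Posterior mean = shape/rate = 89.7/12.8 = 7.008.

Posterior: Gamma(shape=89.7, rate=12.8); mean ≈ 7.008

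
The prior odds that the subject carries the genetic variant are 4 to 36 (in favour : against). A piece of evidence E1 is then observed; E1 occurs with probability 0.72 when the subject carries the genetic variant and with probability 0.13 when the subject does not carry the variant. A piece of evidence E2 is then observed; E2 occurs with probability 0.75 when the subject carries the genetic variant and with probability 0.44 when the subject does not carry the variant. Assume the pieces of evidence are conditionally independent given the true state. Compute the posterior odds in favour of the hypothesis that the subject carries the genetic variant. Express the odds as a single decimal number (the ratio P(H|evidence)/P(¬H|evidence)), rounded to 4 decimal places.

Prior odds = 4/36 = 0.11111. In log-odds, ln(0.11111) = -2.1972.
Add log likelihood ratios: ln(5.5385) + ln(1.7045) = 2.2450.
Posterior log-odds = 0.047791, so posterior odds = exp(0.047791) = 1.0490.

Posterior odds ≈ 1.0490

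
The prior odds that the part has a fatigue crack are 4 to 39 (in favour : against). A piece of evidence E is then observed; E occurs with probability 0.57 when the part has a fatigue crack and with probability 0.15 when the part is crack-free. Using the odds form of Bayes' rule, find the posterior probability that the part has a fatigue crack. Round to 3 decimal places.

Posterior probability ≈ 0.280

Prior odds = 4/39 = 0.10256. In log-odds, ln(0.10256) = -2.2773.
Add log likelihood ratio: ln(3.8000) = 1.3350.
Posterior log-odds = -0.94227, so posterior odds = exp(-0.94227) = 0.38974. Converting, P(H|E) = 0.38974/1.3897 = 0.280.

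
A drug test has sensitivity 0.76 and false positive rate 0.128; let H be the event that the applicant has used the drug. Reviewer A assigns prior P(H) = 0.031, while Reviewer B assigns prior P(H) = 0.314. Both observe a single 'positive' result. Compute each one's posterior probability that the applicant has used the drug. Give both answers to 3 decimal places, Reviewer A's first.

P('+'|H) = 0.76, P('+'|¬H) = 0.128.
Reviewer A: numerator 0.76·0.031 = 0.023560; evidence = 0.023560+0.128·0.969 = 0.14759; posterior = 0.160.
Reviewer B: numerator 0.76·0.314 = 0.23864; evidence = 0.23864+0.128·0.686 = 0.32645; posterior = 0.731.

Reviewer A: 0.160; Reviewer B: 0.731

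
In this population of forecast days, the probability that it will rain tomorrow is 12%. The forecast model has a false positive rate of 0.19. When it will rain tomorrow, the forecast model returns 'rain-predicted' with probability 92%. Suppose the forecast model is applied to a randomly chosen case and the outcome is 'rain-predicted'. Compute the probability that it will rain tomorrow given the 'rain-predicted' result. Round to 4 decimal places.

Write H for 'it will rain tomorrow'. Prior odds H:¬H = 0.12/0.88 = 0.13636. For the 'rain-predicted' outcome, the likelihood ratio is 0.92/0.19 = 4.8421.
Posterior odds = 0.13636 × 4.8421 = 0.66029, so P(H|E) = 0.66029/(1+0.66029) = 0.3977.

P(H | E) ≈ 0.3977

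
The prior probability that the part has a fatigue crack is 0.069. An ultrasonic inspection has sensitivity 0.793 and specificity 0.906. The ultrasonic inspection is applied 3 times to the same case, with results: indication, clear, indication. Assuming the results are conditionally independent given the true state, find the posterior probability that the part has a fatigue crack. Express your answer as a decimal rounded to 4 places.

Posterior P(H) ≈ 0.5465

With H the event that the part has a fatigue crack, the joint likelihood of the observed sequence is P(data|H) = 0.793·0.207·0.793 = 0.13017 and P(data|¬H) = 0.094·0.906·0.094 = 0.0080054.
Bayes: P(H|data) = 0.069·0.13017 / (0.069·0.13017 + 0.931·0.0080054) = 0.0089819/0.016435 = 0.5465.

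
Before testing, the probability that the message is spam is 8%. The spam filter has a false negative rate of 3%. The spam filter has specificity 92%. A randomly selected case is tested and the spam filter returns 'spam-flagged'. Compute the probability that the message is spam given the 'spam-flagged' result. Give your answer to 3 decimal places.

Let H be the event that the message is spam. P(H) = 0.08, so P(¬H) = 0.92. With E the 'spam-flagged' result, P(E|H) = 0.97 and P(E|¬H) = 0.08.
P(E) = 0.97·0.08 + 0.08·0.92 = 0.077600 + 0.073600 = 0.15120.
By Bayes' theorem, P(H|E) = 0.077600 / 0.15120 = 0.513.

P(H | E) ≈ 0.513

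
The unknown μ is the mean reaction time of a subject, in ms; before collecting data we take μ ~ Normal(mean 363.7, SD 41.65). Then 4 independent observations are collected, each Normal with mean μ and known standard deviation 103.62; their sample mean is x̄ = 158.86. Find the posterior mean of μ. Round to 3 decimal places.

Posterior mean ≈ 283.288

With known σ, the Normal prior is conjugate. Weight on the data is w = (n/σ²)/(n/σ² + 1/τ₀²) = 0.00037254/(0.00037254+0.00057646) = 0.39256.
Posterior mean = w·x̄ + (1−w)·μ₀ = 0.39256·158.86 + 0.60744·363.7 = 283.288.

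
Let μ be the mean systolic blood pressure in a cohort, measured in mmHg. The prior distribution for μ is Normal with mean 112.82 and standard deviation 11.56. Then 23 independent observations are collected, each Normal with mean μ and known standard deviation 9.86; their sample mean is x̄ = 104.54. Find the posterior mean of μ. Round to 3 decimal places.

With known σ, the Normal prior is conjugate. Weight on the data is w = (n/σ²)/(n/σ² + 1/τ₀²) = 0.236578/(0.236578+0.00748315) = 0.96934.
Posterior mean = w·x̄ + (1−w)·μ₀ = 0.96934·104.54 + 0.030661·112.82 = 104.794.

Posterior mean ≈ 104.794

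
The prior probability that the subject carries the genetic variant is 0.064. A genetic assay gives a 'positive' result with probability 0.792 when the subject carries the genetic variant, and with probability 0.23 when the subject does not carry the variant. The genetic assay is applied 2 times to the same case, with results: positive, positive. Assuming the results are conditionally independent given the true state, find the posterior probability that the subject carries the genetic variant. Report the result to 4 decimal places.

With H the event that the subject carries the genetic variant, the joint likelihood of the observed sequence is P(data|H) = 0.792·0.792 = 0.62726 and P(data|¬H) = 0.23·0.23 = 0.052900.
Bayes: P(H|data) = 0.064·0.62726 / (0.064·0.62726 + 0.936·0.052900) = 0.040145/0.089659 = 0.4477.

Posterior P(H) ≈ 0.4477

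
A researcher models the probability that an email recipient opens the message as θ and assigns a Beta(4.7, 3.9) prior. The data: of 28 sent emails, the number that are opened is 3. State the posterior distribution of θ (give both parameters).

Posterior: Beta(7.7, 28.9)

Observing 3 successes and 25 failures updates Beta(4.7, 3.9) by adding the success and failure counts to the two shape parameters: α = 4.7+3 = 7.7, β = 3.9+25 = 28.9.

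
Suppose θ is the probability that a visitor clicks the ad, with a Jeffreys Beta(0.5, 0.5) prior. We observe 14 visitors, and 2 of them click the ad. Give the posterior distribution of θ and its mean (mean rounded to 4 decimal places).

Posterior: Beta(2.5, 12.5); mean ≈ 0.1667

The binomial likelihood is conjugate to the Beta prior: with 2 successes and 12 failures, the posterior is Beta(0.5+2, 0.5+12) = Beta(2.5, 12.5).
E[θ | data] = 2.5/(2.5+12.5) = 0.1667.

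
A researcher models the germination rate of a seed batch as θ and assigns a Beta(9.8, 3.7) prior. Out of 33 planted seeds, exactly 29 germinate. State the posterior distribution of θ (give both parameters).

Posterior: Beta(38.8, 7.7)

The binomial likelihood is conjugate to the Beta prior: with 29 successes and 4 failures, the posterior is Beta(9.8+29, 3.7+4) = Beta(38.8, 7.7).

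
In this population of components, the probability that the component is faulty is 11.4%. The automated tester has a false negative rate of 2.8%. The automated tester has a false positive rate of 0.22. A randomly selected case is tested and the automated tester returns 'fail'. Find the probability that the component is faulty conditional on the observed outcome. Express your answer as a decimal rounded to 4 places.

Write H for 'the component is faulty'. Prior odds H:¬H = 0.114/0.886 = 0.12867. For the 'fail' outcome, the likelihood ratio is 0.972/0.22 = 4.4182.
Posterior odds = 0.12867 × 4.4182 = 0.56848, so P(H|E) = 0.56848/(1+0.56848) = 0.3624.

P(H | E) ≈ 0.3624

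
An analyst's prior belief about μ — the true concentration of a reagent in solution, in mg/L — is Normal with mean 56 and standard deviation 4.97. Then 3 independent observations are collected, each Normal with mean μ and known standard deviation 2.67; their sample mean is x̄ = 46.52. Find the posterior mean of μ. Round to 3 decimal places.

Posterior mean ≈ 47.352

With known σ, the Normal prior is conjugate. Weight on the data is w = (n/σ²)/(n/σ² + 1/τ₀²) = 0.420822/(0.420822+0.0404844) = 0.91224.
Posterior mean = w·x̄ + (1−w)·μ₀ = 0.91224·46.52 + 0.087760·56 = 47.352.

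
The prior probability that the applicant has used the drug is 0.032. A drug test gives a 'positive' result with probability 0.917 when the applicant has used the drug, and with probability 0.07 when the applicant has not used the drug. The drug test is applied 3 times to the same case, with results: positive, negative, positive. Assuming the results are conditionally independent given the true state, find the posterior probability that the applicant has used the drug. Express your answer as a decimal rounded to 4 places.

Posterior P(H) ≈ 0.3361

Let H be the event that the applicant has used the drug; start with P(H) = 0.032. P('positive'|H) = 0.917, P('positive'|¬H) = 0.07.
Update on result 1 ('positive'): P(H) ← 0.917·0.0320 / (0.917·0.0320 + 0.07·0.9680) = 0.029344/0.097104 = 0.3022.
Update on result 2 ('negative'): P(H) ← 0.083·0.3022 / (0.083·0.3022 + 0.93·0.6978) = 0.025082/0.67404 = 0.0372.
Update on result 3 ('positive'): P(H) ← 0.917·0.0372 / (0.917·0.0372 + 0.07·0.9628) = 0.034123/0.10152 = 0.3361.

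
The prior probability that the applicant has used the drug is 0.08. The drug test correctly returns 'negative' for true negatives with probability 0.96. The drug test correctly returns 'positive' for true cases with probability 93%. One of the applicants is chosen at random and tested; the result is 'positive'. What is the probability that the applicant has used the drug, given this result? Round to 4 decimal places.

P(H | E) ≈ 0.6691

Write H for 'the applicant has used the drug'. Prior odds H:¬H = 0.08/0.92 = 0.086957. For the 'positive' outcome, the likelihood ratio is 0.93/0.04 = 23.250.
Posterior odds = 0.086957 × 23.250 = 2.0217, so P(H|E) = 2.0217/(1+2.0217) = 0.6691.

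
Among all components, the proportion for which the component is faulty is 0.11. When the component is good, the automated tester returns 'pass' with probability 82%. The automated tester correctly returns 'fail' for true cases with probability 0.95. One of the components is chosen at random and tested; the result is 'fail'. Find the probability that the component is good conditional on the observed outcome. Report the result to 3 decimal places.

P(¬H | E) ≈ 0.605

Let H be the event that the component is faulty. P(H) = 0.11, so P(¬H) = 0.89. With E the 'fail' result, P(E|H) = 0.95 and P(E|¬H) = 0.18.
P(E) = 0.95·0.11 + 0.18·0.89 = 0.10450 + 0.16020 = 0.26470.
By Bayes' theorem, P(H|E) = 0.10450 / 0.26470 = 0.395. Hence P(¬H|E) = 1 − 0.395 = 0.605.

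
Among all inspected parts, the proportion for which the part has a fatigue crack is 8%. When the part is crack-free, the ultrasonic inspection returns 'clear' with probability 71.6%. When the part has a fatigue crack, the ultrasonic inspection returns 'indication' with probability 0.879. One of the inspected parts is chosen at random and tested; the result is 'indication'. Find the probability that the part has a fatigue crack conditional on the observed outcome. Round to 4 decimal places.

P(H | E) ≈ 0.2121

Let H be the event that the part has a fatigue crack. P(H) = 0.08, so P(¬H) = 0.92. With E the 'indication' result, P(E|H) = 0.879 and P(E|¬H) = 0.284.
P(E) = 0.879·0.08 + 0.284·0.92 = 0.070320 + 0.26128 = 0.33160.
By Bayes' theorem, P(H|E) = 0.070320 / 0.33160 = 0.2121.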